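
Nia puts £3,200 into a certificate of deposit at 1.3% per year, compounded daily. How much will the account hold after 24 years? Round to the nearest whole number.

Periodic rate = 1.3%/365 = 0.0000356164; periods = 365·24 = 8760.
A = 3,200·(1 + 0.013/365)^8760 ≈ 3,200·1.366147103 ≈ 4,371.6707.

£4,372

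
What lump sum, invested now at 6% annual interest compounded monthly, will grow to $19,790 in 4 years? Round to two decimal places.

Periodic rate = 6%/12 = 0.005; 48 periods.
P = 19,790/(1 + 0.005)^48 ≈ 19,790/1.2704891611 ≈ 15,576.6776.

$15,576.68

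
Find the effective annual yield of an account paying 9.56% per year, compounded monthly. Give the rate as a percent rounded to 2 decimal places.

EAR = (1 + 9.56%/12)^12 − 1 = (1 + 0.00796667)^12 − 1.
(1 + 0.00796667)^12 ≈ 1.099902, so EAR ≈ 9.99021%.

9.99%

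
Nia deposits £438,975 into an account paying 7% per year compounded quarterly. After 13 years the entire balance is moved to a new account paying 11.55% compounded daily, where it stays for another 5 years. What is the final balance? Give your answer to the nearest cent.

£1,927,502.31

Phase 1: 438,975·(1 + 0.0175)^52 ≈ 1,082,005.6241.
Phase 2: 1,082,005.6241·(1 + 0.1155/365)^1825 ≈ 1,927,502.3120.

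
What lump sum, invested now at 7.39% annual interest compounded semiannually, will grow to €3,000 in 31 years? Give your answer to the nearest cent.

Growth factor = (1 + 0.03695)^62 ≈ 9.483848073.
P = 3,000/9.483848073 ≈ 316.3273.

€316.33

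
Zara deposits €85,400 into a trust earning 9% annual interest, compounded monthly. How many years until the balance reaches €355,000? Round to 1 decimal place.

15.9 years

(1 + 0.0075)^(12t) = 355,000/85,400 = 4.1569.
12t·ln(1 + 0.0075) = ln(4.1569); 12t = 1.4248/0.00747201 ≈ 190.6811.
t ≈ 15.8901 years.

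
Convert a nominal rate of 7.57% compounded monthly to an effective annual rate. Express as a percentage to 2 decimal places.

One year is 12 periods at 0.00630833 each: (1 + 0.00630833)^12 ≈ 1.078382.
EAR = 1.078382 − 1 ≈ 7.83825%.

7.84%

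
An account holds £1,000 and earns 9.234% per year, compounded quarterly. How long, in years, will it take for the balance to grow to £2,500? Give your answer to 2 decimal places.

10.04 years

(1 + 0.023085)^(4t) = 2,500/1,000 = 2.5.
4t·ln(1 + 0.023085) = ln(2.5); 4t = 0.91629/0.0228226 ≈ 40.1484.
t ≈ 10.0371 years.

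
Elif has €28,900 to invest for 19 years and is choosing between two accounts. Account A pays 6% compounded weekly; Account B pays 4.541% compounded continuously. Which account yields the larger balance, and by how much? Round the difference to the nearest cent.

A: (1 + 0.06/52)^988 ≈ 3.1247141693, so 28,900 × 3.1247141693 ≈ 90,304.2395.
B: e^(0.04541·19) = e^0.86279 ≈ 2.3697631181, so 28,900 × 2.3697631181 ≈ 68,486.1541.
Difference ≈ 21,818.0854 in favor of A.

Account A, by €21,818.09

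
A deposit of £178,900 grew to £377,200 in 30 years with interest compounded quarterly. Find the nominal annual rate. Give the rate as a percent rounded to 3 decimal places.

(1 + r/4)^120 = 377,200/178,900 = 2.10844.
1 + r/4 = 2.10844^(1/120) ≈ 1.006236, so r/4 ≈ 0.0062356.
r ≈ 4·0.0062356 = 2.49424%.

2.494%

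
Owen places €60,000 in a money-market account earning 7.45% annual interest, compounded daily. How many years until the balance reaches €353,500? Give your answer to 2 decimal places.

We need (1 + 0.00020411)^(365t) = 5.8917, so 365t = ln 5.8917 / ln 1.000204 ≈ 8690.0372.
t ≈ 8690.0372/365 = 23.8083 years.

23.81 years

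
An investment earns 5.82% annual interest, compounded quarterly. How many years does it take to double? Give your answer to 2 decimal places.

(1 + 0.01455)^(4t) = 2.
4t = ln 2 / ln(1 + 0.01455) ≈ 0.69315/0.0144452 ≈ 47.9847.
t ≈ 11.9962.

12.00 years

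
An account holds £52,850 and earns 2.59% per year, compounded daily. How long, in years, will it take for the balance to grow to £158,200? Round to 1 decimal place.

42.3 years

(1 + 0.0000709589)^(365t) = 158,200/52,850 = 2.9934.
365t·ln(1 + 0.0000709589) = ln(2.9934); 365t = 1.0964/7.09564e-05 ≈ 15451.7781.
t ≈ 42.3336 years.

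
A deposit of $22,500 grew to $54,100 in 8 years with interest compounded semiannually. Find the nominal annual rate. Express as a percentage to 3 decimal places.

11.273%

The 16-period growth factor is 54,100/22,500 = 2.40444.
r/2 = 2.40444^(1/16) − 1 ≈ 0.0563636, so r ≈ 2·0.0563636 = 11.27272%.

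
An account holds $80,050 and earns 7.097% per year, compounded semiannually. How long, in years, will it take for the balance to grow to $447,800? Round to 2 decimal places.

24.69 years

(1 + 0.035485)^(2t) = 447,800/80,050 = 5.594.
2t·ln(1 + 0.035485) = ln(5.594); 2t = 1.7217/0.0348699 ≈ 49.3748.
t ≈ 24.6874 years.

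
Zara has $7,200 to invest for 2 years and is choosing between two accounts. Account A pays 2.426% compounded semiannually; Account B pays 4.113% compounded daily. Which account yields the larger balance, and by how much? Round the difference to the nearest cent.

Account A growth factor: (1 + 0.01213)^4 ≈ 1.049409982; balance ≈ 7,555.7519.
Account B growth factor: (1 + 0.04113/365)^730 ≈ 1.085733033; balance ≈ 7,817.2778.
Account B is larger by 261.5260.

Account B, by $261.53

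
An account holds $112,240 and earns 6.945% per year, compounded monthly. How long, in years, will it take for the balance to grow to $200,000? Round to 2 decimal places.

We need (1 + 0.0057875)^(12t) = 1.7819, so 12t = ln 1.7819 / ln 1.005788 ≈ 100.1033.
t ≈ 100.1033/12 = 8.3419 years.

8.34 years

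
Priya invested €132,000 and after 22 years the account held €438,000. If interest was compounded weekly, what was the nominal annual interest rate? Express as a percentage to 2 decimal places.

5.45%

The 1144-period growth factor is 438,000/132,000 = 3.31818.
r/52 = 3.31818^(1/1144) − 1 ≈ 0.00104899, so r ≈ 52·0.00104899 = 5.45475%.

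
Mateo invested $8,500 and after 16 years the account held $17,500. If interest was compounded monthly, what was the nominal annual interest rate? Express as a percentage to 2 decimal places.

The 192-period growth factor is 17,500/8,500 = 2.05882.
r/12 = 2.05882^(1/192) − 1 ≈ 0.0037682, so r ≈ 12·0.0037682 = 4.52184%.

4.52%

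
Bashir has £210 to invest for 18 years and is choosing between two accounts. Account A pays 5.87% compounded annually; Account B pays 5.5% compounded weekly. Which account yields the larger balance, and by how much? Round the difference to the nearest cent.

Account A growth factor: (1 + 0.0587)^18 ≈ 2.79198085; balance ≈ 586.3160.
Account B growth factor: (1 + 0.055/52)^936 ≈ 2.68982682; balance ≈ 564.8636.
Account A is larger by 21.4523.

Account A, by £21.45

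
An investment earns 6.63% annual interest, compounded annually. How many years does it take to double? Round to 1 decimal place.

10.8 years

(1 + 0.0663)^t = 2.
t = ln 2 / ln(1 + 0.0663) ≈ 0.69315/0.0641947 ≈ 10.7976.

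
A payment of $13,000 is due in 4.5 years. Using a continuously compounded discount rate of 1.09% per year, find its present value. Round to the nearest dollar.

P = A·e^(−rt) = 13,000·e^(−0.04905).
e^(−0.04905) ≈ 0.95213352183, so P ≈ 12,377.7358.

$12,378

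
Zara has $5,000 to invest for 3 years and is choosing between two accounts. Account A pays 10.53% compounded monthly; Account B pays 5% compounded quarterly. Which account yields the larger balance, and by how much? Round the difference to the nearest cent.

A: (1 + 0.008775)^36 ≈ 1.369604544, so 5,000 × 1.369604544 ≈ 6,848.0227.
B: (1 + 0.0125)^12 ≈ 1.160754518, so 5,000 × 1.160754518 ≈ 5,803.7726.
Difference ≈ 1,044.2501 in favor of A.

Account A, by $1,044.25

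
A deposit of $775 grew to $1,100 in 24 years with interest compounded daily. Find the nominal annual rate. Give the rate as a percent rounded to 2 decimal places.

1.46%

The 8760-period growth factor is 1,100/775 = 1.41935.
r/365 = 1.41935^(1/8760) − 1 ≈ 0.0000399782, so r ≈ 365·0.0000399782 = 1.45921%.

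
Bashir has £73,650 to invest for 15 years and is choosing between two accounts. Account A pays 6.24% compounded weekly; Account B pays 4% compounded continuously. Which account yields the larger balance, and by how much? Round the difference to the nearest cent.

Account A growth factor: (1 + 0.0012)^780 ≈ 2.54833154482; balance ≈ 187,684.6183.
Account B growth factor: e^(0.04·15) = e^0.6 ≈ 1.82211880039; balance ≈ 134,199.0496.
Account A is larger by 53,485.5686.

Account A, by £53,485.57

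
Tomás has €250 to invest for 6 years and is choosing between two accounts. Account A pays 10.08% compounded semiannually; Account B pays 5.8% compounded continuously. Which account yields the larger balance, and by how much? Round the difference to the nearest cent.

A: (1 + 0.0504)^12 ≈ 1.80408318, so 250 × 1.80408318 ≈ 451.0208.
B: e^(0.058·6) = e^0.348 ≈ 1.41623225, so 250 × 1.41623225 ≈ 354.0581.
Difference ≈ 96.9627 in favor of A.

Account A, by €96.96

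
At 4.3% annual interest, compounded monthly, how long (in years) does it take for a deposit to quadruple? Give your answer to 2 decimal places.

(1 + 0.00358333)^(12t) = 4.
12t = ln 4 / ln(1 + 0.00358333) ≈ 1.3863/0.00357693 ≈ 387.5656.
t ≈ 32.2971.

32.30 years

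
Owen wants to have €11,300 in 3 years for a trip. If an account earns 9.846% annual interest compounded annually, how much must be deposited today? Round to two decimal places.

€8,525.61

Growth factor = (1 + 0.09846)^3 ≈ 1.3254176226.
P = 11,300/1.3254176226 ≈ 8,525.6147.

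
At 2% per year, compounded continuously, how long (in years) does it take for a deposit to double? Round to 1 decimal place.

e^(0.02t) = 2, so 0.02t = ln 2 ≈ 0.69315.
t ≈ 0.69315/0.02 ≈ 34.6574.

34.7 years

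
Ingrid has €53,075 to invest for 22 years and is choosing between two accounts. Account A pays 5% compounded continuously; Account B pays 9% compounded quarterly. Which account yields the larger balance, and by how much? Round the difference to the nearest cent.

Account B, by €216,617.98

A: e^(0.05·22) = e^1.1 ≈ 3.00416602395, so 53,075 × 3.00416602395 ≈ 159,446.1117.
B: (1 + 0.0225)^88 ≈ 7.08552227671, so 53,075 × 7.08552227671 ≈ 376,064.0948.
Difference ≈ 216,617.9831 in favor of B.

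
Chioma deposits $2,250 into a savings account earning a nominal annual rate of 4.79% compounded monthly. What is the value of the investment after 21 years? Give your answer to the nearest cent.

Growth factor = (1 + 0.0479/12)^252 ≈ 2.728897599.
A ≈ 2,250 × 2.728897599 ≈ 6,140.0196.

$6,140.02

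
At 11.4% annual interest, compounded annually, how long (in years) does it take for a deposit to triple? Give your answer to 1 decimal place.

10.2 years

(1 + 0.114)^t = 3.
t = ln 3 / ln(1 + 0.114) ≈ 1.0986/0.107957 ≈ 10.1764.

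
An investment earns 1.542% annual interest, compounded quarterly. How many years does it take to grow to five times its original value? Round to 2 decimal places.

(1 + 0.003855)^(4t) = 5.
4t = ln 5 / ln(1 + 0.003855) ≈ 1.6094/0.00384759 ≈ 418.2978.
t ≈ 104.5745.

104.57 years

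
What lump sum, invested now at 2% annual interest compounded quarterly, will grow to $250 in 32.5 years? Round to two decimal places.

$130.72

Growth factor = (1 + 0.005)^130 ≈ 1.91244092.
P = 250/1.91244092 ≈ 130.7230.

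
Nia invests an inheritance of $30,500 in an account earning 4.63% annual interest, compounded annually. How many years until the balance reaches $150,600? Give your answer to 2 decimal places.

We need (1 + 0.0463)^t = 4.9377, so t = ln 4.9377 / ln 1.0463 ≈ 35.2827.

35.28 years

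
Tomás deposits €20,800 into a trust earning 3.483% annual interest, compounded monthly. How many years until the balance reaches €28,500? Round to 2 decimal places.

9.06 years

We need (1 + 0.0029025)^(12t) = 1.3702, so 12t = ln 1.3702 / ln 1.002903 ≈ 108.6677.
t ≈ 108.6677/12 = 9.0556 years.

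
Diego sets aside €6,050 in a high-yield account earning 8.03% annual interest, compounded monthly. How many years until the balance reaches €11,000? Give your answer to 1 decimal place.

We need (1 + 0.00669167)^(12t) = 1.8182, so 12t = ln 1.8182 / ln 1.006692 ≈ 89.6391.
t ≈ 89.6391/12 = 7.4699 years.

7.5 years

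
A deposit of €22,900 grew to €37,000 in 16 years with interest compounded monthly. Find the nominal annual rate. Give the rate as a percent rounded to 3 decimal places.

The 192-period growth factor is 37,000/22,900 = 1.61572.
r/12 = 1.61572^(1/192) − 1 ≈ 0.00250198, so r ≈ 12·0.00250198 = 3.00238%.

3.002%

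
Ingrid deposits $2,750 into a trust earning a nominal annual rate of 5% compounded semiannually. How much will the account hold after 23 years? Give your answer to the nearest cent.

$8,563.09

Growth factor = (1 + 0.025)^46 ≈ 3.113850861.
A ≈ 2,750 × 3.113850861 ≈ 8,563.0899.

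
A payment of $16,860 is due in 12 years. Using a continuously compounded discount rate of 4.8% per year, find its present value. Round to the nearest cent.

P = A·e^(−rt) = 16,860·e^(−0.576).
e^(−0.576) ≈ 0.5621424452, so P ≈ 9,477.7216.

$9,477.72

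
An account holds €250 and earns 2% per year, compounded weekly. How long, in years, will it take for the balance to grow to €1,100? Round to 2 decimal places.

We need (1 + 0.000384615)^(52t) = 4.4, so 52t = ln 4.4 / ln 1.000385 ≈ 3852.9126.
t ≈ 3852.9126/52 = 74.0945 years.

74.09 years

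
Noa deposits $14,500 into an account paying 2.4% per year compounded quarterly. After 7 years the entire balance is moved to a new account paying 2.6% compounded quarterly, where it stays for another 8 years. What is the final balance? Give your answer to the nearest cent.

$21,093.68

After 7 years at 2.4%: 14,500 × 1.1823429337 ≈ 17,143.9725.
Then 8 years at 2.6%: 17,143.9725 × 1.2303847374 ≈ 21,093.6822.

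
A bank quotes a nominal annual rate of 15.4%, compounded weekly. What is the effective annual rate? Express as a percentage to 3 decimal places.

16.623%

EAR = (1 + 15.4%/52)^52 − 1 = (1 + 0.00296154)^52 − 1.
(1 + 0.00296154)^52 ≈ 1.166225, so EAR ≈ 16.62254%.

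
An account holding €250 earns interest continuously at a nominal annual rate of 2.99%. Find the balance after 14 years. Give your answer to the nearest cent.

A = P·e^(rt) = 250·e^(0.0299·14) = 250·e^0.4186.
e^0.4186 ≈ 1.5198323, so A ≈ 379.9581.

€379.96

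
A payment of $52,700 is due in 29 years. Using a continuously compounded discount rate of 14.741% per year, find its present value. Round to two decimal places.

P = A·e^(−rt) = 52,700·e^(−4.27489).
e^(−4.27489) ≈ 0.013913579128, so P ≈ 733.2456.

$733.25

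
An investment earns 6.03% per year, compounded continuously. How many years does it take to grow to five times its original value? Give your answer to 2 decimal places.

e^(0.0603t) = 5, so 0.0603t = ln 5 ≈ 1.6094.
t ≈ 1.6094/0.0603 ≈ 26.6905.

26.69 years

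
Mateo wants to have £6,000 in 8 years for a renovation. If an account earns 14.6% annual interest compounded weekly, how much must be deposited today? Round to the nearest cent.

£1,868.99

Periodic rate = 14.6%/52 = 0.00280769; 416 periods.
P = 6,000/(1 + 0.146/52)^416 ≈ 6,000/3.210296725 ≈ 1,868.9861.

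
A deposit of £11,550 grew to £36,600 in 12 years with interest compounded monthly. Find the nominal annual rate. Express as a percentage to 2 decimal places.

9.65%

The 144-period growth factor is 36,600/11,550 = 3.16883.
r/12 = 3.16883^(1/144) − 1 ≈ 0.00804163, so r ≈ 12·0.00804163 = 9.64995%.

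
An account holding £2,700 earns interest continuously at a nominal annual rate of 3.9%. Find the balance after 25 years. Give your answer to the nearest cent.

£7,158.15

A = P·e^(rt) = 2,700·e^(0.039·25) = 2,700·e^0.975.
e^0.975 ≈ 2.651167211, so A ≈ 7,158.1515.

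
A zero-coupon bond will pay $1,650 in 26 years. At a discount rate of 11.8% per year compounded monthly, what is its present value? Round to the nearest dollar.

$78

Periodic rate = 11.8%/12 = 0.00983333; 312 periods.
P = 1,650/(1 + 0.118/12)^312 ≈ 1,650/21.17907846 ≈ 77.9071.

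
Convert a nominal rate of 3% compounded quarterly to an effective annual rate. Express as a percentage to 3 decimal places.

One year is 4 periods at 0.0075 each: (1 + 0.0075)^4 ≈ 1.030339.
EAR = 1.030339 − 1 ≈ 3.03392%.

3.034%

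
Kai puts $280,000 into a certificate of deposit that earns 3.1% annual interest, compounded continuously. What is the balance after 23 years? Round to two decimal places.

A = P·e^(rt) = 280,000·e^(0.031·23) = 280,000·e^0.713.
e^0.713 ≈ 2.04010239454, so A ≈ 571,228.6705.

$571,228.67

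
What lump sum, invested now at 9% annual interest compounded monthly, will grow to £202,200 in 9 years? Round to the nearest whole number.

£90,223

Growth factor = (1 + 0.0075)^108 ≈ 2.24112417223.
P = 202,200/2.24112417223 ≈ 90,222.5778.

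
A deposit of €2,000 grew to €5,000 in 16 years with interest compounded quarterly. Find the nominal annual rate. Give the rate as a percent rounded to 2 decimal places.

5.77%

(1 + r/4)^64 = 5,000/2,000 = 2.5.
1 + r/4 = 2.5^(1/64) ≈ 1.01442, so r/4 ≈ 0.01442.
r ≈ 4·0.01442 = 5.76801%.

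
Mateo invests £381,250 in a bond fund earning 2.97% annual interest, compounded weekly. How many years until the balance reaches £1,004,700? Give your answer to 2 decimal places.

We need (1 + 0.000571154)^(52t) = 2.6353, so 52t = ln 2.6353 / ln 1.000571 ≈ 1697.0307.
t ≈ 1697.0307/52 = 32.6352 years.

32.64 years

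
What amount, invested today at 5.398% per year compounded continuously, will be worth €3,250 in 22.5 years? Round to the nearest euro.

P = A·e^(−rt) = 3,250·e^(−1.21455).
e^(−1.21455) ≈ 0.2968435638, so P ≈ 964.7416.

€965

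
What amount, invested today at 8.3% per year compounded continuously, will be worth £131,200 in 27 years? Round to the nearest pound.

£13,953

P = A·e^(−rt) = 131,200·e^(−2.241).
e^(−2.241) ≈ 0.106352099086, so P ≈ 13,953.3954.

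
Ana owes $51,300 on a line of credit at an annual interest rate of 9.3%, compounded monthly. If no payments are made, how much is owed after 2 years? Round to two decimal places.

$61,742.57

Periodic rate = 9.3%/12 = 0.00775; periods = 12·2 = 24.
A = 51,300·(1 + 0.00775)^24 ≈ 51,300·1.2035589418 ≈ 61,742.5737.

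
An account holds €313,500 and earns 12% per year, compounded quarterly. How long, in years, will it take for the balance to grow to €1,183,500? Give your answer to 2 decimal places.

(1 + 0.03)^(4t) = 1,183,500/313,500 = 3.7751.
4t·ln(1 + 0.03) = ln(3.7751); 4t = 1.3284/0.0295588 ≈ 44.9420.
t ≈ 11.2355 years.

11.24 years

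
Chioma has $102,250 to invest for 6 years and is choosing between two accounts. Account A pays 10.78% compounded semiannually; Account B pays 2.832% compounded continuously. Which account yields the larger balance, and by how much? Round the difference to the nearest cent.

A: (1 + 0.0539)^12 ≈ 1.87755580546, so 102,250 × 1.87755580546 ≈ 191,980.0811.
B: e^(0.02832·6) = e^0.16992 ≈ 1.18521003073, so 102,250 × 1.18521003073 ≈ 121,187.7256.
Difference ≈ 70,792.3555 in favor of A.

Account A, by $70,792.36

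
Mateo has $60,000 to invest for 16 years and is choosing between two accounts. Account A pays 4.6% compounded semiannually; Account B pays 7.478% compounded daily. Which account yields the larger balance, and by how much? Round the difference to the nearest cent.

A: (1 + 0.023)^32 ≈ 2.07023801348, so 60,000 × 2.07023801348 ≈ 124,214.2808.
B: (1 + 0.07478/365)^5840 ≈ 3.30804523434, so 60,000 × 3.30804523434 ≈ 198,482.7141.
Difference ≈ 74,268.4333 in favor of B.

Account B, by $74,268.43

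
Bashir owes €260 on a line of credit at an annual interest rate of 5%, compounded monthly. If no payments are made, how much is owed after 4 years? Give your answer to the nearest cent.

Growth factor = (1 + 0.05/12)^48 ≈ 1.22089536.
A ≈ 260 × 1.22089536 ≈ 317.4328.

€317.43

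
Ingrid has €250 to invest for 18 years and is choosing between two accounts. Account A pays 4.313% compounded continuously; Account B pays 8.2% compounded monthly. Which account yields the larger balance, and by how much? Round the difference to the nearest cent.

Account B, by €545.00

Account A growth factor: e^(0.04313·18) = e^0.77634 ≈ 2.17350267; balance ≈ 543.3757.
Account B growth factor: (1 + 0.082/12)^216 ≈ 4.353498856; balance ≈ 1,088.3747.
Account B is larger by 544.9990.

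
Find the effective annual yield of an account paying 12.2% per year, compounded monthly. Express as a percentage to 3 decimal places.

12.906%

EAR = (1 + 12.2%/12)^12 − 1 = (1 + 0.0101667)^12 − 1.
(1 + 0.0101667)^12 ≈ 1.129058, so EAR ≈ 12.90584%.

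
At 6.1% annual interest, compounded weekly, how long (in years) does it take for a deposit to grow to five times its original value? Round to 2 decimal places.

(1 + 0.00117308)^(52t) = 5.
52t = ln 5 / ln(1 + 0.00117308) ≈ 1.6094/0.00117239 ≈ 1372.7844.
t ≈ 26.3997.

26.40 years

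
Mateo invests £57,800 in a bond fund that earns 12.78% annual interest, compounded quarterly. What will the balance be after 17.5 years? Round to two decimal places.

Periodic rate = 12.78%/4 = 0.03195; periods = 4·17.5 = 70.
A = 57,800·(1 + 0.03195)^70 ≈ 57,800·9.03869801487 ≈ 522,436.7453.

£522,436.75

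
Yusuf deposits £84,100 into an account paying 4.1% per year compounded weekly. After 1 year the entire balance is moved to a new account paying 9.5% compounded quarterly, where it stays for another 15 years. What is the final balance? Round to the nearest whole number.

After 1 years at 4.1%: 84,100 × 1.04183527459 ≈ 87,618.3466.
Then 15 years at 9.5%: 87,618.3466 × 4.08916736507 ≈ 358,286.0835.

£358,286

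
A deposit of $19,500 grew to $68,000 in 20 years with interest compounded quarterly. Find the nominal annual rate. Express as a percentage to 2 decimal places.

6.29%

The 80-period growth factor is 68,000/19,500 = 3.48718.
r/4 = 3.48718^(1/80) − 1 ≈ 0.0157362, so r ≈ 4·0.0157362 = 6.29448%.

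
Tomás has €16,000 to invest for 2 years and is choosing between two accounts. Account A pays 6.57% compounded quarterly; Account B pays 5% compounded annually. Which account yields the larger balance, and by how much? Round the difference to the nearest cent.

Account A, by €587.31

A: (1 + 0.016425)^8 ≈ 1.1392071639, so 16,000 × 1.1392071639 ≈ 18,227.3146.
B: (1 + 0.05)^2 ≈ 1.1025, so 16,000 × 1.1025 ≈ 17,640.0000.
Difference ≈ 587.3146 in favor of A.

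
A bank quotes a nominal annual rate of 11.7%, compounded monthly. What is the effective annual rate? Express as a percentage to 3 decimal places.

EAR = (1 + 11.7%/12)^12 − 1 = (1 + 0.00975)^12 − 1.
(1 + 0.00975)^12 ≈ 1.123483, so EAR ≈ 12.34826%.

12.348%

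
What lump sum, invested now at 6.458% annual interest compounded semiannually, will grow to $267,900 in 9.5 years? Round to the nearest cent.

$146,467.08

Growth factor = (1 + 0.03229)^19 ≈ 1.82907993266.
P = 267,900/1.82907993266 ≈ 146,467.0817.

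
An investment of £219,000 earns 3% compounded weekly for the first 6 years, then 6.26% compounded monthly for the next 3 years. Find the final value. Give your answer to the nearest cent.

£316,186.33

After 6 years at 3%: 219,000 × 1.19715522542 ≈ 262,176.9944.
Then 3 years at 6.26%: 262,176.9944 × 1.20600332088 ≈ 316,186.3259.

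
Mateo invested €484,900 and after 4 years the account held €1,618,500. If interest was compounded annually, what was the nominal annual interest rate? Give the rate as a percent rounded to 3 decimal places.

The 4-period growth factor is 1,618,500/484,900 = 3.3378.
r = 3.3378^(1/4) − 1 ≈ 0.351653, i.e. 35.16527%.

35.165%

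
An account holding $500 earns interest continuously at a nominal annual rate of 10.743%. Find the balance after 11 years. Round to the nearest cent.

$1,630.00

A = P·e^(rt) = 500·e^(0.10743·11) = 500·e^1.18173.
e^1.18173 ≈ 3.260009143, so A ≈ 1,630.0046.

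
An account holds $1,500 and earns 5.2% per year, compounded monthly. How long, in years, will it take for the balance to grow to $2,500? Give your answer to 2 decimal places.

(1 + 0.00433333)^(12t) = 2,500/1,500 = 1.6667.
12t·ln(1 + 0.00433333) = ln(1.6667); 12t = 0.51083/0.00432397 ≈ 118.1381.
t ≈ 9.8448 years.

9.84 years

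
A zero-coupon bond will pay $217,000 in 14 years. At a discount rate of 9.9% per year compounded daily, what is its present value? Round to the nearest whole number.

$54,276

Growth factor = (1 + 0.099/365)^5110 ≈ 3.99807129905.
P = 217,000/3.99807129905 ≈ 54,276.1706.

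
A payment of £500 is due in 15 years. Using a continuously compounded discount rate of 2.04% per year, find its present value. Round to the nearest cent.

P = A·e^(−rt) = 500·e^(−0.306).
e^(−0.306) ≈ 0.736386619, so P ≈ 368.1933.

£368.19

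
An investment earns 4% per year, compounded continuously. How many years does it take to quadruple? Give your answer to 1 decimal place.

34.7 years

e^(0.04t) = 4, so 0.04t = ln 4 ≈ 1.3863.
t ≈ 1.3863/0.04 ≈ 34.6574.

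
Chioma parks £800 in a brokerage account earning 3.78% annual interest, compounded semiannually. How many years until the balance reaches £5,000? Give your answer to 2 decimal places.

48.94 years

(1 + 0.0189)^(2t) = 5,000/800 = 6.25.
2t·ln(1 + 0.0189) = ln(6.25); 2t = 1.8326/0.0187236 ≈ 97.8754.
t ≈ 48.9377 years.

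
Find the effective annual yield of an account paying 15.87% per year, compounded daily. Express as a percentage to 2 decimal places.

17.19%

EAR = (1 + 15.87%/365)^365 − 1 = (1 + 0.000434795)^365 − 1.
(1 + 0.000434795)^365 ≈ 1.171946, so EAR ≈ 17.19459%.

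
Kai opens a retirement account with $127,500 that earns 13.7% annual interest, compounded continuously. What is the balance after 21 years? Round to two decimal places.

$2,264,516.08

A = P·e^(rt) = 127,500·e^(0.137·21) = 127,500·e^2.877.
e^2.877 ≈ 17.7609104442, so A ≈ 2,264,516.0816.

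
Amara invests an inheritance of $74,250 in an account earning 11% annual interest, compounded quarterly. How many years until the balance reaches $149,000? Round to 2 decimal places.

We need (1 + 0.0275)^(4t) = 2.0067, so 4t = ln 2.0067 / ln 1.0275 ≈ 25.6743.
t ≈ 25.6743/4 = 6.4186 years.

6.42 years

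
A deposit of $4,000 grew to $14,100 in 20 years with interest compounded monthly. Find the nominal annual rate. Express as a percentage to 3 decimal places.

The 240-period growth factor is 14,100/4,000 = 3.525.
r/12 = 3.525^(1/240) − 1 ≈ 0.0052633, so r ≈ 12·0.0052633 = 6.31597%.

6.316%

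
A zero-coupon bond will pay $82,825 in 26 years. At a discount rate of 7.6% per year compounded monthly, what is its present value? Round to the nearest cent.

Growth factor = (1 + 0.076/12)^312 ≈ 7.1690199785.
P = 82,825/7.1690199785 ≈ 11,553.1830.

$11,553.18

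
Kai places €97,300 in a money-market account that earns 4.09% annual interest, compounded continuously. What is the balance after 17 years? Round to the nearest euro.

€195,019

A = P·e^(rt) = 97,300·e^(0.0409·17) = 97,300·e^0.6953.
e^0.6953 ≈ 2.00431027684, so A ≈ 195,019.3899.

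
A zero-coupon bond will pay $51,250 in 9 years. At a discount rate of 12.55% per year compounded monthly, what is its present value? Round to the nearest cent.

Periodic rate = 12.55%/12 = 0.0104583; 108 periods.
P = 51,250/(1 + 0.1255/12)^108 ≈ 51,250/3.0760137332 ≈ 16,661.1740.

$16,661.17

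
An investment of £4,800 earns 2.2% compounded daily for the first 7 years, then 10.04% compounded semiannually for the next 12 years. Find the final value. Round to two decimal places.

£18,140.49

After 7 years at 2.2%: 4,800 × 1.1664854732 ≈ 5,599.1303.
Then 12 years at 10.04%: 5,599.1303 × 3.2398755978 ≈ 18,140.4855.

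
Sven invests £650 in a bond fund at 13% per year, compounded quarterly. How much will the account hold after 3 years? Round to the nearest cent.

£954.10

Growth factor = (1 + 0.0325)^12 ≈ 1.46784678.
A ≈ 650 × 1.46784678 ≈ 954.1004.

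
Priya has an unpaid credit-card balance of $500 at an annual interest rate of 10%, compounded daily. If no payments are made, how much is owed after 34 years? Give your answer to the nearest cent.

$14,975.07

Growth factor = (1 + 0.1/365)^12410 ≈ 29.950149962.
A ≈ 500 × 29.950149962 ≈ 14,975.0750.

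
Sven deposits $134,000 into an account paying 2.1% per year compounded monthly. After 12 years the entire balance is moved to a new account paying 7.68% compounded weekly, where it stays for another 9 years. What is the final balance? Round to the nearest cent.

$343,885.80

After 12 years at 2.1%: 134,000 × 1.2863127046 ≈ 172,365.9024.
Then 9 years at 7.68%: 172,365.9024 × 1.9950918261 ≈ 343,885.8030.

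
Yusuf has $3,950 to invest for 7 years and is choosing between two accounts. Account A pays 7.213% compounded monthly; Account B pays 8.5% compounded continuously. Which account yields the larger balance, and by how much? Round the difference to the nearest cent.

Account B, by $626.85

Account A growth factor: (1 + 0.07213/12)^84 ≈ 1.654334129; balance ≈ 6,534.6198.
Account B growth factor: e^(0.085·7) = e^0.595 ≈ 1.813030945; balance ≈ 7,161.4722.
Account B is larger by 626.8524.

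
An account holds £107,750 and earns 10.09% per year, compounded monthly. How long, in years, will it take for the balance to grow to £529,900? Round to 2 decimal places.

(1 + 0.00840833)^(12t) = 529,900/107,750 = 4.9179.
12t·ln(1 + 0.00840833) = ln(4.9179); 12t = 1.5929/0.00837318 ≈ 190.2353.
t ≈ 15.8529 years.

15.85 years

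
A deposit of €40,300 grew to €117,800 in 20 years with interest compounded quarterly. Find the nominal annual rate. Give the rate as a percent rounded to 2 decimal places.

(1 + r/4)^80 = 117,800/40,300 = 2.92308.
1 + r/4 = 2.92308^(1/80) ≈ 1.013498, so r/4 ≈ 0.0134982.
r ≈ 4·0.0134982 = 5.39930%.

5.40%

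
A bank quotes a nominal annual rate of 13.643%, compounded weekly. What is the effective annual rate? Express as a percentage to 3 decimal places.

14.597%

One year is 52 periods at 0.00262365 each: (1 + 0.00262365)^52 ≈ 1.14597.
EAR = 1.14597 − 1 ≈ 14.59699%.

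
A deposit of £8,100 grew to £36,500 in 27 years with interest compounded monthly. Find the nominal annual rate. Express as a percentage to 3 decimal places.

The 324-period growth factor is 36,500/8,100 = 4.50617.
r/12 = 4.50617^(1/324) − 1 ≈ 0.00465726, so r ≈ 12·0.00465726 = 5.58871%.

5.589%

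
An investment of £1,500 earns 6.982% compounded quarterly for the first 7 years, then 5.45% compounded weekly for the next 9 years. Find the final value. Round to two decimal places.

After 7 years at 6.982%: 1,500 × 1.623401301 ≈ 2,435.1020.
Then 9 years at 5.45%: 2,435.1020 × 1.632713147 ≈ 3,975.8230.

£3,975.82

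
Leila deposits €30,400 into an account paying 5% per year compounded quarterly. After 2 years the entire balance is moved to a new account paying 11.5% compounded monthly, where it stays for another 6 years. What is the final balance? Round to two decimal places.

€66,722.18

Phase 1: 30,400·(1 + 0.0125)^8 ≈ 33,576.3775.
Phase 2: 33,576.3775·(1 + 0.115/12)^72 ≈ 66,722.1840.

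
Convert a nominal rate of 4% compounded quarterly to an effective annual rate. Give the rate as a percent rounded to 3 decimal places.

One year is 4 periods at 0.01 each: (1 + 0.01)^4 ≈ 1.040604.
EAR = 1.040604 − 1 ≈ 4.06040%.

4.060%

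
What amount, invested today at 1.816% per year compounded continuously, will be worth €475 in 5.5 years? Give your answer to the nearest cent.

P = A·e^(−rt) = 475·e^(−0.09988).
e^(−0.09988) ≈ 0.904946005, so P ≈ 429.8494.

€429.85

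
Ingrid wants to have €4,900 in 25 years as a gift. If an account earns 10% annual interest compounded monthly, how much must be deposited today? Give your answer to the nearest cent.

Growth factor = (1 + 0.1/12)^300 ≈ 12.05694502.
P = 4,900/12.05694502 ≈ 406.4048.

€406.40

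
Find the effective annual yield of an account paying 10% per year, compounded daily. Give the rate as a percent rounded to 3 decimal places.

10.516%

One year is 365 periods at 0.000273973 each: (1 + 0.000273973)^365 ≈ 1.105156.
EAR = 1.105156 − 1 ≈ 10.51558%.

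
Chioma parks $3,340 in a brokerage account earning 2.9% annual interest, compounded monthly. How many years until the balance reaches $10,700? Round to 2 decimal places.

40.20 years

We need (1 + 0.00241667)^(12t) = 3.2036, so 12t = ln 3.2036 / ln 1.002417 ≈ 482.3500.
t ≈ 482.3500/12 = 40.1958 years.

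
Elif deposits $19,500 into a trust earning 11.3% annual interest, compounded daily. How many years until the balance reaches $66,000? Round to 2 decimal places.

We need (1 + 0.000309589)^(365t) = 3.3846, so 365t = ln 3.3846 / ln 1.00031 ≈ 3938.8636.
t ≈ 3938.8636/365 = 10.7914 years.

10.79 years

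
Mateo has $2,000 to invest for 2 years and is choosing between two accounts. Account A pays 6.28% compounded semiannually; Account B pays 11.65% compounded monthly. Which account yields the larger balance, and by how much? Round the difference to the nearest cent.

Account B, by $258.65

Account A growth factor: (1 + 0.0314)^4 ≈ 1.131640569; balance ≈ 2,263.2811.
Account B growth factor: (1 + 0.1165/12)^24 ≈ 1.26096367; balance ≈ 2,521.9273.
Account B is larger by 258.6462.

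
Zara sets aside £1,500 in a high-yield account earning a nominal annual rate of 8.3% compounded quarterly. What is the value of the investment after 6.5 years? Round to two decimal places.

£2,558.56

Periodic rate = 8.3%/4 = 0.02075; periods = 4·6.5 = 26.
A = 1,500·(1 + 0.02075)^26 ≈ 1,500·1.705705711 ≈ 2,558.5586.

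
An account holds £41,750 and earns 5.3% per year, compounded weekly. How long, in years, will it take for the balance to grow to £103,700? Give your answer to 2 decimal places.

(1 + 0.00101923)^(52t) = 103,700/41,750 = 2.4838.
52t·ln(1 + 0.00101923) = ln(2.4838); 52t = 0.9098/0.00101871 ≈ 893.0914.
t ≈ 17.1748 years.

17.17 years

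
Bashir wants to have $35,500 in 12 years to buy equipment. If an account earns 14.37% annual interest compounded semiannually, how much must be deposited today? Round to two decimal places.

$6,714.47

Growth factor = (1 + 0.07185)^24 ≈ 5.2870850283.
P = 35,500/5.2870850283 ≈ 6,714.4750.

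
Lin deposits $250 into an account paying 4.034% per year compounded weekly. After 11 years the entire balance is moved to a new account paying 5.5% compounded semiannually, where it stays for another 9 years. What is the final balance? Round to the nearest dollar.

$635

After 11 years at 4.034%: 250 × 1.55825712 ≈ 389.5643.
Then 9 years at 5.5%: 389.5643 × 1.62956973 ≈ 634.8222.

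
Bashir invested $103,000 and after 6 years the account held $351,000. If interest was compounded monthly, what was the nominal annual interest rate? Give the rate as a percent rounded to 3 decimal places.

(1 + r/12)^72 = 351,000/103,000 = 3.40777.
1 + r/12 = 3.40777^(1/72) ≈ 1.017174, so r/12 ≈ 0.0171744.
r ≈ 12·0.0171744 = 20.60926%.

20.609%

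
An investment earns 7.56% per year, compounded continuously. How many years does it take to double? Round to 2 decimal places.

e^(0.0756t) = 2, so 0.0756t = ln 2 ≈ 0.69315.
t ≈ 0.69315/0.0756 ≈ 9.1686.

9.17 years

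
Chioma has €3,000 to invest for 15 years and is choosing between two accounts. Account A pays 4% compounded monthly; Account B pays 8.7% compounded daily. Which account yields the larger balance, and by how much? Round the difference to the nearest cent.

Account B, by €5,600.44

Account A growth factor: (1 + 0.04/12)^180 ≈ 1.820301627; balance ≈ 5,460.9049.
Account B growth factor: (1 + 0.087/365)^5475 ≈ 3.6871156927; balance ≈ 11,061.3471.
Account B is larger by 5,600.4422.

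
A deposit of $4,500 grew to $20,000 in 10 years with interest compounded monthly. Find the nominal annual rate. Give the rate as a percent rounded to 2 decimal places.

(1 + r/12)^120 = 20,000/4,500 = 4.44444.
1 + r/12 = 4.44444^(1/120) ≈ 1.012508, so r/12 ≈ 0.012508.
r ≈ 12·0.012508 = 15.00964%.

15.01%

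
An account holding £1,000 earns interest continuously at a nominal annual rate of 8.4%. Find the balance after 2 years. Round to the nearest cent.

A = P·e^(rt) = 1,000·e^(0.084·2) = 1,000·e^0.168.
e^0.168 ≈ 1.182936611, so A ≈ 1,182.9366.

£1,182.94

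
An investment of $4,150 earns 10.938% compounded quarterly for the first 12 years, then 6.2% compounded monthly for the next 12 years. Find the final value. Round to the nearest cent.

$31,821.03

After 12 years at 10.938%: 4,150 × 3.6507572525 ≈ 15,150.6426.
Then 12 years at 6.2%: 15,150.6426 × 2.1003092477 ≈ 31,821.0348.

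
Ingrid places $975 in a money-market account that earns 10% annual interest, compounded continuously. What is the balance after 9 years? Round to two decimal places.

A = P·e^(rt) = 975·e^(0.1·9) = 975·e^0.9.
e^0.9 ≈ 2.459603111, so A ≈ 2,398.1130.

$2,398.11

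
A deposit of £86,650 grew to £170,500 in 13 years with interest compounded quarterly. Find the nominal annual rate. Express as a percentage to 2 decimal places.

(1 + r/4)^52 = 170,500/86,650 = 1.96769.
1 + r/4 = 1.96769^(1/52) ≈ 1.013102, so r/4 ≈ 0.0131016.
r ≈ 4·0.0131016 = 5.24064%.

5.24%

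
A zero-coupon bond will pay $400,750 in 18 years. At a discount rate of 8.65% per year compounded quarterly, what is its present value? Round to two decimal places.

Growth factor = (1 + 0.021625)^72 ≈ 4.66647408922.
P = 400,750/4.66647408922 ≈ 85,878.5439.

$85,878.54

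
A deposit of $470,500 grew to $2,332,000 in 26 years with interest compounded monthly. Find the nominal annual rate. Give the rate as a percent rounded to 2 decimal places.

6.17%

(1 + r/12)^312 = 2,332,000/470,500 = 4.95643.
1 + r/12 = 4.95643^(1/312) ≈ 1.005144, so r/12 ≈ 0.00514359.
r ≈ 12·0.00514359 = 6.17230%.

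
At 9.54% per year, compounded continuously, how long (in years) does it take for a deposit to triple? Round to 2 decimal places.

e^(0.0954t) = 3, so 0.0954t = ln 3 ≈ 1.0986.
t ≈ 1.0986/0.0954 ≈ 11.5159.

11.52 years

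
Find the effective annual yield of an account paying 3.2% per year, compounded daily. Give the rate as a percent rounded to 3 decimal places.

3.252%

EAR = (1 + 3.2%/365)^365 − 1 = (1 + 0.0000876712)^365 − 1.
(1 + 0.0000876712)^365 ≈ 1.032516, so EAR ≈ 3.25161%.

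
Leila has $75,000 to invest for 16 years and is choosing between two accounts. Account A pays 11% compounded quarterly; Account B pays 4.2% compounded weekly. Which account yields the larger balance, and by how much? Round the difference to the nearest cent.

Account A, by $278,873.47

A: (1 + 0.0275)^64 ≈ 5.67593162476, so 75,000 × 5.67593162476 ≈ 425,694.8719.
B: (1 + 0.042/52)^832 ≈ 1.95761865265, so 75,000 × 1.95761865265 ≈ 146,821.3989.
Difference ≈ 278,873.4729 in favor of A.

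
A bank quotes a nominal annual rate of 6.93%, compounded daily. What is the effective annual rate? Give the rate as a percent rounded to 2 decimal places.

One year is 365 periods at 0.000189863 each: (1 + 0.000189863)^365 ≈ 1.071751.
EAR = 1.071751 − 1 ≈ 7.17506%.

7.18%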